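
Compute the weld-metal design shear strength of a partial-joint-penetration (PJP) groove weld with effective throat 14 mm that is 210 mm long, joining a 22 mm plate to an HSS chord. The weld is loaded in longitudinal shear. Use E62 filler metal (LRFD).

φR_n ≈ 820 kN

E62XX → F_EXX = 620 MPa.
Effective throat (given) t_e = 14 mm.
A_we = 14 × 210 = 2940 mm².
F_nw = 0.6 F_EXX = 372 MPa.
φR_n = 0.75 × 372 × 2940 × 10⁻³ = 820.3 kN.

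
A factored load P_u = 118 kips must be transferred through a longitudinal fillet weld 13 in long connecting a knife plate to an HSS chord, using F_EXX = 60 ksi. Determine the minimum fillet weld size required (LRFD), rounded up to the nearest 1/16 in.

Total weld length L = 13 in.
Required throat t_e = P_u / (φ × 0.6 F_EXX × L) = 118 / (0.75 × 0.6 × 60 × 13) = 0.3362 in.
Required leg w = t_e / 0.707 = 0.4755 in → use 1/2 in.

w = 1/2 in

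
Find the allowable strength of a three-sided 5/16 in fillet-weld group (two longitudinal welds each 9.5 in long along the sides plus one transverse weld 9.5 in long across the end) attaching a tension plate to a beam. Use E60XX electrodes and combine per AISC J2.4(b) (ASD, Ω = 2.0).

R_n/Ω ≈ 121 kip

E60XX → F_EXX = 60 ksi.
t_e = 0.707 × 0.3125 = 0.2209 in.
R_nwl = 0.6 × 60 × 0.2209 × 19 = 151.1 kip (longitudinal, 2 welds).
R_nwt = 0.6 × 60 × 0.2209 × 9.5 = 75.56 kip (transverse, base value).
(i) R_nwl + R_nwt = 226.7 kip; (ii) 0.85 R_nwl + 1.5 R_nwt = 241.8 kip.
R_n = max = 241.8 kip [governs: (ii)]; R_n/Ω = 120.9 kip.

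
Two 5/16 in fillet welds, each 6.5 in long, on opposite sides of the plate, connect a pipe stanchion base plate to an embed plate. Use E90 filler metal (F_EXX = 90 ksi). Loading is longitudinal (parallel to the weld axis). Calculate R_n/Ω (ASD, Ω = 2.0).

Effective throat t_e = 0.707 × 0.3125 = 0.2209 in.
Total length L = 13 in; A_we = 0.2209 × 13 = 2.872 in².
F_nw = 0.6 F_EXX = 0.6 × 90 = 54 ksi.
R_n = 54 × 2.872 = 155.1 kip; R_n/Ω = 155.1/2.0 = 77.55 kip.

R_n/Ω ≈ 77.5 kip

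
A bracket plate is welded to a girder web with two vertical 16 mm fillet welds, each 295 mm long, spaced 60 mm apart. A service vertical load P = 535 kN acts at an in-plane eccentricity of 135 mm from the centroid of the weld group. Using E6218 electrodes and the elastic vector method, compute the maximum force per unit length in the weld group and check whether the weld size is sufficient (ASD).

E62XX → F_EXX = 620 MPa.
Total weld length L_w = 590 mm. Treat welds as unit-width lines.
Polar moment about centroid: J = 2[d³/12 + d(b/2)²] = 2[295³/12 + 295×30²] = 4810000 mm³.
Direct shear f_v = P/L_w = 535×10³ / 590 = 906.8 N/mm (vertical).
Torsion M = P·e = 535×10³ × 135 = 72225000 N·mm.
Critical point at (x, y) = (30, 147.5) from centroid. f_tx = M·y/J = 2215 N/mm; f_ty = M·x/J = 450.5 N/mm.
Resultant f_max = √[f_tx² + (f_v + f_ty)²] = √[2215² + (906.8 + 450.5)²] = 2598 N/mm.
Capacity per unit length: r_n/Ω = (1/2.0) × 0.6 × 620 × (0.707 × 16) = 2104 N/mm.
2598 > 2104 → NOT adequate.

f_max ≈ 2600 N/mm; NOT adequate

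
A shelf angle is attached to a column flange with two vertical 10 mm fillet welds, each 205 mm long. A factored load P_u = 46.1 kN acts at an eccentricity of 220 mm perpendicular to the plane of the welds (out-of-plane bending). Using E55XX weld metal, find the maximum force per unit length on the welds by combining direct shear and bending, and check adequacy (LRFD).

E55XX → F_EXX = 550 MPa.
L_w = 2 × 205 = 410 mm; section modulus (unit throat) S = 2 × L²/6 = 14010 mm².
Direct shear f_v = P/L_w = 46.1×10³/410 = 112.4 N/mm.
Moment M = P × e = 46.1×10³ × 220 = 10142000 N·mm; bending f_b = M/S = 724 N/mm.
f_max = √(f_v² + f_b²) = √(112.4² + 724²) = 732.7 N/mm.
φr_n = 0.75 × 0.6 × 550 × (0.707 × 10) = 1750 N/mm → adequate.

f_max ≈ 733 N/mm; adequate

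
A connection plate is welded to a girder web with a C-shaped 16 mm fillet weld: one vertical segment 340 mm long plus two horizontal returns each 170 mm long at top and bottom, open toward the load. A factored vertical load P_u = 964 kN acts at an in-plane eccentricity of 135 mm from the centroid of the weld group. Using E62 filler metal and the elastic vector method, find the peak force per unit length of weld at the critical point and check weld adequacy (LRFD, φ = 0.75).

E62XX → F_EXX = 620 MPa.
Total weld length L_w = 680 mm. Treat welds as unit-width lines.
Centroid: x̄ = 2×170×85 / 680 = 42.5 mm from the vertical weld.
Polar moment about centroid: J = I_x + I_y = [340³/12 + 2×170×170²] + [340×42.5² + 2(170³/12 + 170×42.5²)] = 15150000 mm³.
Direct shear f_v = P/L_w = 964×10³ / 680 = 1418 N/mm (vertical).
Torsion M = P·e = 964×10³ × 135 = 130140000 N·mm.
Critical point at (x, y) = (127.5, 170) from centroid. f_tx = M·y/J = 1460 N/mm; f_ty = M·x/J = 1095 N/mm.
Resultant f_max = √[f_tx² + (f_v + f_ty)²] = √[1460² + (1418 + 1095)²] = 2907 N/mm.
Capacity per unit length: φr_n = 0.75 × 0.6 × 620 × (0.707 × 16) = 3156 N/mm.
2907 ≤ 3156 → adequate.

f_max ≈ 2910 N/mm; adequate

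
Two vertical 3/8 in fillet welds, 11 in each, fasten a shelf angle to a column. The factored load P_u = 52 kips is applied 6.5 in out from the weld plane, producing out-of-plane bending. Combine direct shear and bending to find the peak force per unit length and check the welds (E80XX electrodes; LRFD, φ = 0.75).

f_max ≈ 8.71 kip/in; adequate

E80XX → F_EXX = 80 ksi.
L_w = 2 × 11 = 22 in; section modulus (unit throat) S = 2 × L²/6 = 40.33 in².
Direct shear f_v = P/L_w = 52/22 = 2.364 kip/in.
Moment M = P × e = 52 × 6.5 = 338 kip·in; bending f_b = M/S = 8.38 kip/in.
f_max = √(f_v² + f_b²) = √(2.364² + 8.38²) = 8.707 kip/in.
φr_n = 0.75 × 0.6 × 80 × (0.707 × 0.375) = 9.544 kip/in → adequate.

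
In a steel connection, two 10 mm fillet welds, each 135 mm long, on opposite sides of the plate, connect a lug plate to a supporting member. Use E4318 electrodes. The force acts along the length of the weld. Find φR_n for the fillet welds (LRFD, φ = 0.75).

φR_n ≈ 369 kN

E43XX → F_EXX = 430 MPa.
Effective throat t_e = 0.707 × 10 = 7.07 mm.
Total length L = 270 mm; A_we = 7.07 × 270 = 1909 mm².
F_nw = 0.6 F_EXX = 0.6 × 430 = 258 MPa.
φR_n = 0.75 × 258 × 1909 × 10⁻³ = 369.4 kN.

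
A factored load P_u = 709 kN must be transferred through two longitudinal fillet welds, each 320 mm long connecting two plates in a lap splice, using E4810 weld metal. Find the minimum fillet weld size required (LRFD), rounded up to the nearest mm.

E48XX → F_EXX = 480 MPa.
Total weld length L = 640 mm.
Required throat t_e = P_u / (φ × 0.6 F_EXX × L) = 709 / (0.75 × 0.6 × 480 × 640 × 10⁻³) = 5.129 mm.
Required leg w = t_e / 0.707 = 7.254 mm → use 8 mm.

w = 8 mm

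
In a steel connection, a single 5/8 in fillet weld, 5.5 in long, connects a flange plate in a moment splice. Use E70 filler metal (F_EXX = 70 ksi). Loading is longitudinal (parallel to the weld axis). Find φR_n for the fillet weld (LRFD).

φR_n ≈ 76.6 kip

Effective throat t_e = 0.707 × 0.625 = 0.4419 in.
Total length L = 5.5 in; A_we = 0.4419 × 5.5 = 2.43 in².
F_nw = 0.6 F_EXX = 0.6 × 70 = 42 ksi.
φR_n = 0.75 × 42 × 2.43 = 76.55 kip.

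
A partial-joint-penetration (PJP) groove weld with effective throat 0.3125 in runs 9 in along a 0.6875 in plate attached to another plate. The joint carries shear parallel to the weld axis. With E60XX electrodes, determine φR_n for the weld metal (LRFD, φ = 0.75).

φR_n ≈ 75.9 kips

E60XX → F_EXX = 60 ksi.
Effective throat (given) t_e = 0.3125 in.
A_we = 0.3125 × 9 = 2.812 in².
F_nw = 0.6 F_EXX = 36 ksi.
φR_n = 0.75 × 36 × 2.812 = 75.94 kips.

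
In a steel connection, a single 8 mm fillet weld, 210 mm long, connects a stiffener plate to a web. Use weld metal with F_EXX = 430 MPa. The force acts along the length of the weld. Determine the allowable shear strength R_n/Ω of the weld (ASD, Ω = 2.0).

R_n/Ω ≈ 153 kN

Effective throat t_e = 0.707 × 8 = 5.656 mm.
Total length L = 210 mm; A_we = 5.656 × 210 = 1188 mm².
F_nw = 0.6 F_EXX = 0.6 × 430 = 258 MPa.
R_n = 258 × 1188 × 10⁻³ = 306.4 kN; R_n/Ω = 306.4/2.0 = 153.2 kN.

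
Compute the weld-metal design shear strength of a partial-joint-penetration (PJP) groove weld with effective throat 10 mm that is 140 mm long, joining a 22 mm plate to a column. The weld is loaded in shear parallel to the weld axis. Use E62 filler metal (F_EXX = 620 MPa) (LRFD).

Effective throat (given) t_e = 10 mm.
A_we = 10 × 140 = 1400 mm².
F_nw = 0.6 F_EXX = 372 MPa.
φR_n = 0.75 × 372 × 1400 × 10⁻³ = 390.6 kN.

φR_n ≈ 391 kN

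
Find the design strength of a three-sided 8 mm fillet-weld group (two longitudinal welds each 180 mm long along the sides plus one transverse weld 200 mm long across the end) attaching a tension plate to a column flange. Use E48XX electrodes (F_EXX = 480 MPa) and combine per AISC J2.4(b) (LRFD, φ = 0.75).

t_e = 0.707 × 8 = 5.656 mm.
R_nwl = 0.6 × 480 × 5.656 × 360 × 10⁻³ = 586.4 kN (longitudinal, 2 welds).
R_nwt = 0.6 × 480 × 5.656 × 200 × 10⁻³ = 325.8 kN (transverse, base value).
(i) R_nwl + R_nwt = 912.2 kN; (ii) 0.85 R_nwl + 1.5 R_nwt = 987.1 kN.
R_n = max = 987.1 kN [governs: (ii)]; φR_n = 740.3 kN.

φR_n ≈ 740 kN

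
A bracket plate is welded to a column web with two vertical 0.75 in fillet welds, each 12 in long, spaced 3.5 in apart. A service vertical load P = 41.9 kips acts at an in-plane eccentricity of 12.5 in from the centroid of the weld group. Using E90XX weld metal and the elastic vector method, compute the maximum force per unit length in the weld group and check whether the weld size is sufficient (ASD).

E90XX → F_EXX = 90 ksi.
Total weld length L_w = 24 in. Treat welds as unit-width lines.
Polar moment about centroid: J = 2[d³/12 + d(b/2)²] = 2[12³/12 + 12×1.75²] = 361.5 in³.
Direct shear f_v = P/L_w = 41.9 / 24 = 1.746 kip/in (vertical).
Torsion M = P·e = 41.9 × 12.5 = 523.75 kip·in.
Critical point at (x, y) = (1.75, 6) from centroid. f_tx = M·y/J = 8.693 kip/in; f_ty = M·x/J = 2.535 kip/in.
Resultant f_max = √[f_tx² + (f_v + f_ty)²] = √[8.693² + (1.746 + 2.535)²] = 9.69 kip/in.
Capacity per unit length: r_n/Ω = (1/2.0) × 0.6 × 90 × (0.707 × 0.75) = 14.32 kip/in.
9.69 ≤ 14.32 → adequate.

f_max ≈ 9.69 kip/in; adequate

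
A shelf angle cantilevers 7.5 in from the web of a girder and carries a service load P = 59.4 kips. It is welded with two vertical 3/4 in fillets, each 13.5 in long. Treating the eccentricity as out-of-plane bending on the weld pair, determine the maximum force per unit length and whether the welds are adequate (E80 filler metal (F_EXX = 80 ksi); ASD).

L_w = 2 × 13.5 = 27 in; section modulus (unit throat) S = 2 × L²/6 = 60.75 in².
Direct shear f_v = P/L_w = 59.4/27 = 2.2 kip/in.
Moment M = P × e = 59.4 × 7.5 = 445.5 kip·in; bending f_b = M/S = 7.333 kip/in.
f_max = √(f_v² + f_b²) = √(2.2² + 7.333²) = 7.656 kip/in.
r_n/Ω = (1/2.0) × 0.6 × 80 × (0.707 × 0.75) = 12.73 kip/in → adequate.

f_max ≈ 7.66 kip/in; adequate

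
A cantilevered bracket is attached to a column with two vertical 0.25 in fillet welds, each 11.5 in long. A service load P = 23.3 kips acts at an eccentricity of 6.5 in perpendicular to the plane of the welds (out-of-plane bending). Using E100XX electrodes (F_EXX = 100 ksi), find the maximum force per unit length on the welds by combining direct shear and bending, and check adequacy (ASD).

f_max ≈ 3.58 kip/in; adequate

L_w = 2 × 11.5 = 23 in; section modulus (unit throat) S = 2 × L²/6 = 44.08 in².
Direct shear f_v = P/L_w = 23.3/23 = 1.013 kip/in.
Moment M = P × e = 23.3 × 6.5 = 151.45 kip·in; bending f_b = M/S = 3.436 kip/in.
f_max = √(f_v² + f_b²) = √(1.013² + 3.436²) = 3.582 kip/in.
r_n/Ω = (1/2.0) × 0.6 × 100 × (0.707 × 0.25) = 5.302 kip/in → adequate.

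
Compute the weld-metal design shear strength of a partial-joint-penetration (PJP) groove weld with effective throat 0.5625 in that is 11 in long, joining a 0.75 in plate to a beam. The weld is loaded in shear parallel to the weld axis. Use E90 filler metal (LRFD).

E90XX → F_EXX = 90 ksi.
Effective throat (given) t_e = 0.5625 in.
A_we = 0.5625 × 11 = 6.188 in².
F_nw = 0.6 F_EXX = 54 ksi.
φR_n = 0.75 × 54 × 6.188 = 250.6 kips.

φR_n ≈ 251 kips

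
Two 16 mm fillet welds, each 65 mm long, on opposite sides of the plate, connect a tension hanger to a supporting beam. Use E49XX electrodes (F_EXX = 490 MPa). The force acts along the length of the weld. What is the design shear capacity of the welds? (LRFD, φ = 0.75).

Effective throat t_e = 0.707 × 16 = 11.31 mm.
Total length L = 130 mm; A_we = 11.31 × 130 = 1471 mm².
F_nw = 0.6 F_EXX = 0.6 × 490 = 294 MPa.
φR_n = 0.75 × 294 × 1471 × 10⁻³ = 324.3 kN.

φR_n ≈ 324 kN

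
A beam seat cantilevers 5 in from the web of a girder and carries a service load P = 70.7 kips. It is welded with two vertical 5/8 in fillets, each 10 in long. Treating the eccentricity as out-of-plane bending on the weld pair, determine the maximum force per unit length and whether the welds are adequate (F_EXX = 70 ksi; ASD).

f_max ≈ 11.2 kip/in; NOT adequate

L_w = 2 × 10 = 20 in; section modulus (unit throat) S = 2 × L²/6 = 33.33 in².
Direct shear f_v = P/L_w = 70.7/20 = 3.535 kip/in.
Moment M = P × e = 70.7 × 5 = 353.5 kip·in; bending f_b = M/S = 10.6 kip/in.
f_max = √(f_v² + f_b²) = √(3.535² + 10.6²) = 11.18 kip/in.
r_n/Ω = (1/2.0) × 0.6 × 70 × (0.707 × 0.625) = 9.279 kip/in → NOT adequate.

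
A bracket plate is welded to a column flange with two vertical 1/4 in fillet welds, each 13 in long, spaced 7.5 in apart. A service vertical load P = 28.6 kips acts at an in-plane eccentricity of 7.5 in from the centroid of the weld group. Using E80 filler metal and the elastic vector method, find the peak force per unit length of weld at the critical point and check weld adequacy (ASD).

f_max ≈ 2.91 kip/in; adequate

E80XX → F_EXX = 80 ksi.
Total weld length L_w = 26 in. Treat welds as unit-width lines.
Polar moment about centroid: J = 2[d³/12 + d(b/2)²] = 2[13³/12 + 13×3.75²] = 731.8 in³.
Direct shear f_v = P/L_w = 28.6 / 26 = 1.1 kip/in (vertical).
Torsion M = P·e = 28.6 × 7.5 = 214.5 kip·in.
Critical point at (x, y) = (3.75, 6.5) from centroid. f_tx = M·y/J = 1.905 kip/in; f_ty = M·x/J = 1.099 kip/in.
Resultant f_max = √[f_tx² + (f_v + f_ty)²] = √[1.905² + (1.1 + 1.099)²] = 2.91 kip/in.
Capacity per unit length: r_n/Ω = (1/2.0) × 0.6 × 80 × (0.707 × 0.25) = 4.242 kip/in.
2.91 ≤ 4.242 → adequate.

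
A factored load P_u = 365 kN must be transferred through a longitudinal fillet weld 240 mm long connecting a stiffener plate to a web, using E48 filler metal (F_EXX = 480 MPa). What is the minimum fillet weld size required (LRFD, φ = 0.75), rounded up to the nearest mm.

w = 10 mm

Total weld length L = 240 mm.
Required throat t_e = P_u / (φ × 0.6 F_EXX × L) = 365 / (0.75 × 0.6 × 480 × 240 × 10⁻³) = 7.041 mm.
Required leg w = t_e / 0.707 = 9.959 mm → use 10 mm.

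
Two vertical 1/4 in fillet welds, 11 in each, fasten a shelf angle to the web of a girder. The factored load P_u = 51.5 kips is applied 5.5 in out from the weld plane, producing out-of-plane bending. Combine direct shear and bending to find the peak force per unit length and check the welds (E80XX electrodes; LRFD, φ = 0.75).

f_max ≈ 7.4 kip/in; NOT adequate

E80XX → F_EXX = 80 ksi.
L_w = 2 × 11 = 22 in; section modulus (unit throat) S = 2 × L²/6 = 40.33 in².
Direct shear f_v = P/L_w = 51.5/22 = 2.341 kip/in.
Moment M = P × e = 51.5 × 5.5 = 283.25 kip·in; bending f_b = M/S = 7.023 kip/in.
f_max = √(f_v² + f_b²) = √(2.341² + 7.023²) = 7.403 kip/in.
φr_n = 0.75 × 0.6 × 80 × (0.707 × 0.25) = 6.363 kip/in → NOT adequate.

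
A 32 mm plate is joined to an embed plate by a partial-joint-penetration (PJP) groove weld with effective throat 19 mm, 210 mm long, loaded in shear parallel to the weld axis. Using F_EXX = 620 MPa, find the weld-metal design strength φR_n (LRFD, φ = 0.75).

φR_n ≈ 1110 kN

Effective throat (given) t_e = 19 mm.
A_we = 19 × 210 = 3990 mm².
F_nw = 0.6 F_EXX = 372 MPa.
φR_n = 0.75 × 372 × 3990 × 10⁻³ = 1113 kN.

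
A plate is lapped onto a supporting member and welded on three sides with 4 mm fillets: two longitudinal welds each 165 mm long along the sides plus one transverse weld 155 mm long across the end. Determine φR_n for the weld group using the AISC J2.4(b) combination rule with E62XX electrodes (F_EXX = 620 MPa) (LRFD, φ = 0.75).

t_e = 0.707 × 4 = 2.828 mm.
R_nwl = 0.6 × 620 × 2.828 × 330 × 10⁻³ = 347.2 kN (longitudinal, 2 welds).
R_nwt = 0.6 × 620 × 2.828 × 155 × 10⁻³ = 163.1 kN (transverse, base value).
(i) R_nwl + R_nwt = 510.2 kN; (ii) 0.85 R_nwl + 1.5 R_nwt = 539.7 kN.
R_n = max = 539.7 kN [governs: (ii)]; φR_n = 404.8 kN.

φR_n ≈ 405 kN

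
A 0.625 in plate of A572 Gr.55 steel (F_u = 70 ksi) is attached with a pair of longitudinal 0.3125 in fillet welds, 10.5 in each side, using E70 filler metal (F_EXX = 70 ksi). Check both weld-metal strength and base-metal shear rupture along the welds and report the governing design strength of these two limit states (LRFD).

t_e = 0.707 × 0.3125 = 0.2209 in; L = 21 in.
Weld metal: φR_n = 0.75 × 0.6 × 70 × 0.2209 × 21 = 146.2 kip.
Base metal (shear rupture): φR_n = 0.75 × 0.6 × 70 × 0.625 × 21 = 413.4 kip.
Governing: weld metal.

φR_n ≈ 146 kip (weld metal governs)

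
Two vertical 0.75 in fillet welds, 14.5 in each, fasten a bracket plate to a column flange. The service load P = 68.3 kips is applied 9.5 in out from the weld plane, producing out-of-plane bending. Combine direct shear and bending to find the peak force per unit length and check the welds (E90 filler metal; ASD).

f_max ≈ 9.55 kip/in; adequate

E90XX → F_EXX = 90 ksi.
L_w = 2 × 14.5 = 29 in; section modulus (unit throat) S = 2 × L²/6 = 70.08 in².
Direct shear f_v = P/L_w = 68.3/29 = 2.355 kip/in.
Moment M = P × e = 68.3 × 9.5 = 648.85 kip·in; bending f_b = M/S = 9.258 kip/in.
f_max = √(f_v² + f_b²) = √(2.355² + 9.258²) = 9.553 kip/in.
r_n/Ω = (1/2.0) × 0.6 × 90 × (0.707 × 0.75) = 14.32 kip/in → adequate.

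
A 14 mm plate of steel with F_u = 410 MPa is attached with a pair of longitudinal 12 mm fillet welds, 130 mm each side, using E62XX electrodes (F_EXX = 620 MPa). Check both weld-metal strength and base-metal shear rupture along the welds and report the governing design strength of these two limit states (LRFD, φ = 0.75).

t_e = 0.707 × 12 = 8.484 mm; L = 260 mm.
Weld metal: φR_n = 0.75 × 0.6 × 620 × 8.484 × 260 × 10⁻³ = 615.4 kN.
Base metal (shear rupture): φR_n = 0.75 × 0.6 × 410 × 14 × 260 × 10⁻³ = 671.6 kN.
Governing: weld metal.

φR_n ≈ 615 kN (weld metal governs)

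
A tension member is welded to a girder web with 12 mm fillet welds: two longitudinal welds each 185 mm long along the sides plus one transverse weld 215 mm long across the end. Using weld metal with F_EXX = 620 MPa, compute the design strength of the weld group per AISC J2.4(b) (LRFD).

t_e = 0.707 × 12 = 8.484 mm.
R_nwl = 0.6 × 620 × 8.484 × 370 × 10⁻³ = 1168 kN (longitudinal, 2 welds).
R_nwt = 0.6 × 620 × 8.484 × 215 × 10⁻³ = 678.6 kN (transverse, base value).
(i) R_nwl + R_nwt = 1846 kN; (ii) 0.85 R_nwl + 1.5 R_nwt = 2010 kN.
R_n = max = 2010 kN [governs: (ii)]; φR_n = 1508 kN.

φR_n ≈ 1510 kN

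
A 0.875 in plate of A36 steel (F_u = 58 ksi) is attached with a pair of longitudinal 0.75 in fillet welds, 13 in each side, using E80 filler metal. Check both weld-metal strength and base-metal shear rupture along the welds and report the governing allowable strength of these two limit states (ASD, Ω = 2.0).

R_n/Ω ≈ 331 kips (weld metal governs)

E80XX → F_EXX = 80 ksi.
t_e = 0.707 × 0.75 = 0.5302 in; L = 26 in.
Weld metal: R_n/Ω = (1/2.0) × 0.6 × 80 × 0.5302 × 26 = 330.9 kips.
Base metal (shear rupture): R_n/Ω = (1/2.0) × 0.6 × 58 × 0.875 × 26 = 395.8 kips.
Governing: weld metal.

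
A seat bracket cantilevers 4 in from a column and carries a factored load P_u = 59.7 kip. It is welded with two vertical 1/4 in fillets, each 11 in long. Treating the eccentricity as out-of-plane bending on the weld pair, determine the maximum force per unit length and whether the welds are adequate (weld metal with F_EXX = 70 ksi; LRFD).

f_max ≈ 6.51 kip/in; NOT adequate

L_w = 2 × 11 = 22 in; section modulus (unit throat) S = 2 × L²/6 = 40.33 in².
Direct shear f_v = P/L_w = 59.7/22 = 2.714 kip/in.
Moment M = P × e = 59.7 × 4 = 238.8 kip·in; bending f_b = M/S = 5.921 kip/in.
f_max = √(f_v² + f_b²) = √(2.714² + 5.921²) = 6.513 kip/in.
φr_n = 0.75 × 0.6 × 70 × (0.707 × 0.25) = 5.568 kip/in → NOT adequate.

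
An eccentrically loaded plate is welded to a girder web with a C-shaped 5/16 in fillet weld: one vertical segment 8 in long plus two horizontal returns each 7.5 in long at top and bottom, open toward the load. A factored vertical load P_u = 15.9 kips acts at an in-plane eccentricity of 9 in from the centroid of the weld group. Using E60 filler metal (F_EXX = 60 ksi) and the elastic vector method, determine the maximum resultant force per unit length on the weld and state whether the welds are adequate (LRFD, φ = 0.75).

Total weld length L_w = 23 in. Treat welds as unit-width lines.
Centroid: x̄ = 2×7.5×3.75 / 23 = 2.446 in from the vertical weld.
Polar moment about centroid: J = I_x + I_y = [8³/12 + 2×7.5×4²] + [8×2.446² + 2(7.5³/12 + 7.5×1.304²)] = 426.3 in³.
Direct shear f_v = P/L_w = 15.9 / 23 = 0.6913 kip/in (vertical).
Torsion M = P·e = 15.9 × 9 = 143.1 kip·in.
Critical point at (x, y) = (5.054, 4) from centroid. f_tx = M·y/J = 1.343 kip/in; f_ty = M·x/J = 1.696 kip/in.
Resultant f_max = √[f_tx² + (f_v + f_ty)²] = √[1.343² + (0.6913 + 1.696)²] = 2.739 kip/in.
Capacity per unit length: φr_n = 0.75 × 0.6 × 60 × (0.707 × 0.3125) = 5.965 kip/in.
2.739 ≤ 5.965 → adequate.

f_max ≈ 2.74 kip/in; adequate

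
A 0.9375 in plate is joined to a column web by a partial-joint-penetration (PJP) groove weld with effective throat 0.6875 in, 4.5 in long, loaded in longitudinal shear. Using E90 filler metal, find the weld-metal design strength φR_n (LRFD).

φR_n ≈ 125 kips

E90XX → F_EXX = 90 ksi.
Effective throat (given) t_e = 0.6875 in.
A_we = 0.6875 × 4.5 = 3.094 in².
F_nw = 0.6 F_EXX = 54 ksi.
φR_n = 0.75 × 54 × 3.094 = 125.3 kips.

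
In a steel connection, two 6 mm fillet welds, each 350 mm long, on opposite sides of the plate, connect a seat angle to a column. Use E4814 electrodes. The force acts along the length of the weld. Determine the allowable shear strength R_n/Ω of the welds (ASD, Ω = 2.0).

R_n/Ω ≈ 428 kN

E48XX → F_EXX = 480 MPa.
Effective throat t_e = 0.707 × 6 = 4.242 mm.
Total length L = 700 mm; A_we = 4.242 × 700 = 2969 mm².
F_nw = 0.6 F_EXX = 0.6 × 480 = 288 MPa.
R_n = 288 × 2969 × 10⁻³ = 855.2 kN; R_n/Ω = 855.2/2.0 = 427.6 kN.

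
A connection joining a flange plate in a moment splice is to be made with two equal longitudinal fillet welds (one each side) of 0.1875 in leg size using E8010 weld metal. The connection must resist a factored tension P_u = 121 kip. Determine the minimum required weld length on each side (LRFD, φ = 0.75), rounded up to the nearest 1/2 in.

E80XX → F_EXX = 80 ksi.
Throat t_e = 0.707 × 0.1875 = 0.1326 in.
φr_n = 0.75 × 0.6 × 80 × 0.1326 = 4.772 kip/in.
L_req = P_u / φr_n = 121 / 4.772 = 25.35 in total.
Per side: 25.35 / 2 = 12.68 in.
Round up → use L = 13 in on each side.

L = 13 in on each side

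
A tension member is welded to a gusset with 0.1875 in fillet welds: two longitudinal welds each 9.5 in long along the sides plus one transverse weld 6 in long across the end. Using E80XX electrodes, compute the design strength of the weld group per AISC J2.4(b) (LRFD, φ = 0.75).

φR_n ≈ 120 kips

E80XX → F_EXX = 80 ksi.
t_e = 0.707 × 0.1875 = 0.1326 in.
R_nwl = 0.6 × 80 × 0.1326 × 19 = 120.9 kips (longitudinal, 2 welds).
R_nwt = 0.6 × 80 × 0.1326 × 6 = 38.18 kips (transverse, base value).
(i) R_nwl + R_nwt = 159.1 kips; (ii) 0.85 R_nwl + 1.5 R_nwt = 160 kips.
R_n = max = 160 kips [governs: (ii)]; φR_n = 120 kips.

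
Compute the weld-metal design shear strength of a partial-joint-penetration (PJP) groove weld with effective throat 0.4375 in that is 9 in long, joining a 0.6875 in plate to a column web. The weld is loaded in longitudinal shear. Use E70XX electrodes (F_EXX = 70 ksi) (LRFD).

φR_n ≈ 124 kips

Effective throat (given) t_e = 0.4375 in.
A_we = 0.4375 × 9 = 3.938 in².
F_nw = 0.6 F_EXX = 42 ksi.
φR_n = 0.75 × 42 × 3.938 = 124 kips.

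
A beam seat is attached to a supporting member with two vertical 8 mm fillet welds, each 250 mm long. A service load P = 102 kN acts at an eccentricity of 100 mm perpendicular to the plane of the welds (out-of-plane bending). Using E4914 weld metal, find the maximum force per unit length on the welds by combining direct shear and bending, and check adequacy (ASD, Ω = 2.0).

f_max ≈ 530 N/mm; adequate

E49XX → F_EXX = 490 MPa.
L_w = 2 × 250 = 500 mm; section modulus (unit throat) S = 2 × L²/6 = 20830 mm².
Direct shear f_v = P/L_w = 102×10³/500 = 204 N/mm.
Moment M = P × e = 102×10³ × 100 = 10200000 N·mm; bending f_b = M/S = 489.6 N/mm.
f_max = √(f_v² + f_b²) = √(204² + 489.6²) = 530.4 N/mm.
r_n/Ω = (1/2.0) × 0.6 × 490 × (0.707 × 8) = 831.4 N/mm → adequate.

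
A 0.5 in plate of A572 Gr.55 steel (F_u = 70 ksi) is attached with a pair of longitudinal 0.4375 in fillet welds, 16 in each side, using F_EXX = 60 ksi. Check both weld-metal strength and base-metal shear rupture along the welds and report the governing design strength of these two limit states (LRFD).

t_e = 0.707 × 0.4375 = 0.3093 in; L = 32 in.
Weld metal: φR_n = 0.75 × 0.6 × 60 × 0.3093 × 32 = 267.2 kips.
Base metal (shear rupture): φR_n = 0.75 × 0.6 × 70 × 0.5 × 32 = 504 kips.
Governing: weld metal.

φR_n ≈ 267 kips (weld metal governs)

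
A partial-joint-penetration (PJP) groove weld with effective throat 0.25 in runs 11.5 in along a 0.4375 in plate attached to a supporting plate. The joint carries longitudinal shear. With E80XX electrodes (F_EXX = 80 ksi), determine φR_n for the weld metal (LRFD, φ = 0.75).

Effective throat (given) t_e = 0.25 in.
A_we = 0.25 × 11.5 = 2.875 in².
F_nw = 0.6 F_EXX = 48 ksi.
φR_n = 0.75 × 48 × 2.875 = 103.5 kips.

φR_n ≈ 104 kips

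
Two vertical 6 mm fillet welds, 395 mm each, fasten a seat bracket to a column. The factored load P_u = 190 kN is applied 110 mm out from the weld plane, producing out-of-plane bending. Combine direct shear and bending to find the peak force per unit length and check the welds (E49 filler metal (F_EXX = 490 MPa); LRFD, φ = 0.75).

f_max ≈ 468 N/mm; adequate

L_w = 2 × 395 = 790 mm; section modulus (unit throat) S = 2 × L²/6 = 52010 mm².
Direct shear f_v = P/L_w = 190×10³/790 = 240.5 N/mm.
Moment M = P × e = 190×10³ × 110 = 20900000 N·mm; bending f_b = M/S = 401.9 N/mm.
f_max = √(f_v² + f_b²) = √(240.5² + 401.9²) = 468.3 N/mm.
φr_n = 0.75 × 0.6 × 490 × (0.707 × 6) = 935.4 N/mm → adequate.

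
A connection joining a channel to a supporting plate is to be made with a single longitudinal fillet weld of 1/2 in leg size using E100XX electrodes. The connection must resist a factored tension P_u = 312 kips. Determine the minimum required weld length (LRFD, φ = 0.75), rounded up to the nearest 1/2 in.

E100XX → F_EXX = 100 ksi.
Throat t_e = 0.707 × 0.5 = 0.3535 in.
φr_n = 0.75 × 0.6 × 100 × 0.3535 = 15.91 kips/in.
L_req = P_u / φr_n = 312 / 15.91 = 19.61 in total.
Round up → use L = 20 in.

L = 20 in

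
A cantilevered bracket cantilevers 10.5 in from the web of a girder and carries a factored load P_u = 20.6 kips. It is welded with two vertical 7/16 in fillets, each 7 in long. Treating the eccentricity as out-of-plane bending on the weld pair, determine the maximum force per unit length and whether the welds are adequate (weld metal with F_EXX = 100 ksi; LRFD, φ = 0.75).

L_w = 2 × 7 = 14 in; section modulus (unit throat) S = 2 × L²/6 = 16.33 in².
Direct shear f_v = P/L_w = 20.6/14 = 1.471 kip/in.
Moment M = P × e = 20.6 × 10.5 = 216.3 kip·in; bending f_b = M/S = 13.24 kip/in.
f_max = √(f_v² + f_b²) = √(1.471² + 13.24²) = 13.32 kip/in.
φr_n = 0.75 × 0.6 × 100 × (0.707 × 0.4375) = 13.92 kip/in → adequate.

f_max ≈ 13.3 kip/in; adequate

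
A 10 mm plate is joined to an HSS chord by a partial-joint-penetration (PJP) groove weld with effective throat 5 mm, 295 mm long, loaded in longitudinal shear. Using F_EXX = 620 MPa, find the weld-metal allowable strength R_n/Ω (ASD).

R_n/Ω ≈ 274 kN

Effective throat (given) t_e = 5 mm.
A_we = 5 × 295 = 1475 mm².
F_nw = 0.6 F_EXX = 372 MPa.
R_n/Ω = (372 × 1475) / 2.0 × 10⁻³ = 274.4 kN.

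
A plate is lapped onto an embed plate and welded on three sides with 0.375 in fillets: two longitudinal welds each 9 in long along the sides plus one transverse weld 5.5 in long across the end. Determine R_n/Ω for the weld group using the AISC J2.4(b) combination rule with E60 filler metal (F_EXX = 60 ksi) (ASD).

t_e = 0.707 × 0.375 = 0.2651 in.
R_nwl = 0.6 × 60 × 0.2651 × 18 = 171.8 kip (longitudinal, 2 welds).
R_nwt = 0.6 × 60 × 0.2651 × 5.5 = 52.49 kip (transverse, base value).
(i) R_nwl + R_nwt = 224.3 kip; (ii) 0.85 R_nwl + 1.5 R_nwt = 224.8 kip.
R_n = max = 224.8 kip [governs: (ii)]; R_n/Ω = 112.4 kip.

R_n/Ω ≈ 112 kip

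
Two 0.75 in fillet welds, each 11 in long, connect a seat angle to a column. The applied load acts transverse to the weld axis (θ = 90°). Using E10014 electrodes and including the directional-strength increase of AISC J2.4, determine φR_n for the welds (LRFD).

φR_n ≈ 787 kip

E100XX → F_EXX = 100 ksi.
t_e = 0.707 × 0.75 = 0.5302 in; A_we = 0.5302 × 22 = 11.67 in².
Directional factor: 1.0 + 0.5 sin^1.5(90°) = 1.5.
F_nw = 0.6 × 100 × 1.5 = 90 ksi.
φR_n = 0.75 × 90 × 11.67 = 787.4 kip.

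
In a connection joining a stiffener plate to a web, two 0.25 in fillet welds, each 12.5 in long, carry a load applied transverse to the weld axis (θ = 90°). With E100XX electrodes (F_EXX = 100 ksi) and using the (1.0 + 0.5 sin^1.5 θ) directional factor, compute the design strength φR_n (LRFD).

t_e = 0.707 × 0.25 = 0.1767 in; A_we = 0.1767 × 25 = 4.419 in².
Directional factor: 1.0 + 0.5 sin^1.5(90°) = 1.5.
F_nw = 0.6 × 100 × 1.5 = 90 ksi.
φR_n = 0.75 × 90 × 4.419 = 298.3 kip.

φR_n ≈ 298 kip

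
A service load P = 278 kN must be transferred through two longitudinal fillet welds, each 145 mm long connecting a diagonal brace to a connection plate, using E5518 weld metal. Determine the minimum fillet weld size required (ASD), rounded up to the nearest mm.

w = 9 mm

E55XX → F_EXX = 550 MPa.
Total weld length L = 290 mm.
Required throat t_e = P × Ω / (0.6 F_EXX × L) = 278 × 2.0 / (0.6 × 550 × 290 × 10⁻³) = 5.81 mm.
Required leg w = t_e / 0.707 = 8.218 mm → use 9 mm.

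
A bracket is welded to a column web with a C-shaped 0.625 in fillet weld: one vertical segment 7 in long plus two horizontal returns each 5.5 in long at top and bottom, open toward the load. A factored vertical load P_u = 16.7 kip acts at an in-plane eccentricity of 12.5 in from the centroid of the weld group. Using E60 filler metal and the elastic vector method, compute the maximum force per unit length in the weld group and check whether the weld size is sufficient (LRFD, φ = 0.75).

E60XX → F_EXX = 60 ksi.
Total weld length L_w = 18 in. Treat welds as unit-width lines.
Centroid: x̄ = 2×5.5×2.75 / 18 = 1.681 in from the vertical weld.
Polar moment about centroid: J = I_x + I_y = [7³/12 + 2×5.5×3.5²] + [7×1.681² + 2(5.5³/12 + 5.5×1.069²)] = 223.4 in³.
Direct shear f_v = P/L_w = 16.7 / 18 = 0.9278 kip/in (vertical).
Torsion M = P·e = 16.7 × 12.5 = 208.75 kip·in.
Critical point at (x, y) = (3.819, 3.5) from centroid. f_tx = M·y/J = 3.27 kip/in; f_ty = M·x/J = 3.569 kip/in.
Resultant f_max = √[f_tx² + (f_v + f_ty)²] = √[3.27² + (0.9278 + 3.569)²] = 5.56 kip/in.
Capacity per unit length: φr_n = 0.75 × 0.6 × 60 × (0.707 × 0.625) = 11.93 kip/in.
5.56 ≤ 11.93 → adequate.

f_max ≈ 5.56 kip/in; adequate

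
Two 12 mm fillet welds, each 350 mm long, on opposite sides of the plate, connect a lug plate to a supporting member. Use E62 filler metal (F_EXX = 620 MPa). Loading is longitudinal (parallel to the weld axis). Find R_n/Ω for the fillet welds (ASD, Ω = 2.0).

Effective throat t_e = 0.707 × 12 = 8.484 mm.
Total length L = 700 mm; A_we = 8.484 × 700 = 5939 mm².
F_nw = 0.6 F_EXX = 0.6 × 620 = 372 MPa.
R_n = 372 × 5939 × 10⁻³ = 2209 kN; R_n/Ω = 2209/2.0 = 1105 kN.

R_n/Ω ≈ 1100 kN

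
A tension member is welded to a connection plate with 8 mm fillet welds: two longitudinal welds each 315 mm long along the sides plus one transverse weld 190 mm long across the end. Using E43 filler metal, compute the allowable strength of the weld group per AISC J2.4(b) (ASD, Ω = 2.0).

E43XX → F_EXX = 430 MPa.
t_e = 0.707 × 8 = 5.656 mm.
R_nwl = 0.6 × 430 × 5.656 × 630 × 10⁻³ = 919.3 kN (longitudinal, 2 welds).
R_nwt = 0.6 × 430 × 5.656 × 190 × 10⁻³ = 277.3 kN (transverse, base value).
(i) R_nwl + R_nwt = 1197 kN; (ii) 0.85 R_nwl + 1.5 R_nwt = 1197 kN.
R_n = max = 1197 kN [governs: (ii)]; R_n/Ω = 598.7 kN.

R_n/Ω ≈ 599 kN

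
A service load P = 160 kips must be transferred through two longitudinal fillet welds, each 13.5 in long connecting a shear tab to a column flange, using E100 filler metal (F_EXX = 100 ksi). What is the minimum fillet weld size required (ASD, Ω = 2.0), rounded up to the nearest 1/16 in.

Total weld length L = 27 in.
Required throat t_e = P × Ω / (0.6 F_EXX × L) = 160 × 2.0 / (0.6 × 100 × 27) = 0.1975 in.
Required leg w = t_e / 0.707 = 0.2794 in → use 5/16 in.

w = 5/16 in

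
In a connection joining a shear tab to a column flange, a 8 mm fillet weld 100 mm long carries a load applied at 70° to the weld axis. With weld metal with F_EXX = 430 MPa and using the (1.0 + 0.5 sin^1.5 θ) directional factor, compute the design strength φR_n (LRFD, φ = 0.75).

φR_n ≈ 159 kN

t_e = 0.707 × 8 = 5.656 mm; A_we = 5.656 × 100 = 565.6 mm².
Directional factor: 1.0 + 0.5 sin^1.5(70°) = 1.455.
F_nw = 0.6 × 430 × 1.455 = 375.5 MPa.
φR_n = 0.75 × 375.5 × 565.6 × 10⁻³ = 159.3 kN.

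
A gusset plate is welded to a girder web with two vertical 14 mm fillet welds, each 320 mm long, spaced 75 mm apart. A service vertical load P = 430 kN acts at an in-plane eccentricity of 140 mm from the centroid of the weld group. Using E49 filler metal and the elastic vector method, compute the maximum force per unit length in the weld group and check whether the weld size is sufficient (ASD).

E49XX → F_EXX = 490 MPa.
Total weld length L_w = 640 mm. Treat welds as unit-width lines.
Polar moment about centroid: J = 2[d³/12 + d(b/2)²] = 2[320³/12 + 320×37.5²] = 6361000 mm³.
Direct shear f_v = P/L_w = 430×10³ / 640 = 671.9 N/mm (vertical).
Torsion M = P·e = 430×10³ × 140 = 60200000 N·mm.
Critical point at (x, y) = (37.5, 160) from centroid. f_tx = M·y/J = 1514 N/mm; f_ty = M·x/J = 354.9 N/mm.
Resultant f_max = √[f_tx² + (f_v + f_ty)²] = √[1514² + (671.9 + 354.9)²] = 1829 N/mm.
Capacity per unit length: r_n/Ω = (1/2.0) × 0.6 × 490 × (0.707 × 14) = 1455 N/mm.
1829 > 1455 → NOT adequate.

f_max ≈ 1830 N/mm; NOT adequate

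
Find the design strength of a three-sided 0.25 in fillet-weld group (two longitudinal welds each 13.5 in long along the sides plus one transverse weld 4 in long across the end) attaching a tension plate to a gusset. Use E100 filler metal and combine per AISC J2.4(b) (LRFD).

E100XX → F_EXX = 100 ksi.
t_e = 0.707 × 0.25 = 0.1767 in.
R_nwl = 0.6 × 100 × 0.1767 × 27 = 286.3 kips (longitudinal, 2 welds).
R_nwt = 0.6 × 100 × 0.1767 × 4 = 42.42 kips (transverse, base value).
(i) R_nwl + R_nwt = 328.8 kips; (ii) 0.85 R_nwl + 1.5 R_nwt = 307 kips.
R_n = max = 328.8 kips [governs: (i)]; φR_n = 246.6 kips.

φR_n ≈ 247 kips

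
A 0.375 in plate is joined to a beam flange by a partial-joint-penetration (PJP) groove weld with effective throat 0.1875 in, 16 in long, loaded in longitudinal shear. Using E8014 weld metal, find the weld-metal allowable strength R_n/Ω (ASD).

E80XX → F_EXX = 80 ksi.
Effective throat (given) t_e = 0.1875 in.
A_we = 0.1875 × 16 = 3 in².
F_nw = 0.6 F_EXX = 48 ksi.
R_n/Ω = (48 × 3) / 2.0 = 72 kips.

R_n/Ω ≈ 72 kips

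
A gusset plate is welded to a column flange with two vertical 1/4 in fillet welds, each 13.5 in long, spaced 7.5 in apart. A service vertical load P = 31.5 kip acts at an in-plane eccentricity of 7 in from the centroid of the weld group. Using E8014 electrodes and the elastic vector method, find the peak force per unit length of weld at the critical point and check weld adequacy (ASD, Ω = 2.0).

f_max ≈ 2.91 kip/in; adequate

E80XX → F_EXX = 80 ksi.
Total weld length L_w = 27 in. Treat welds as unit-width lines.
Polar moment about centroid: J = 2[d³/12 + d(b/2)²] = 2[13.5³/12 + 13.5×3.75²] = 789.8 in³.
Direct shear f_v = P/L_w = 31.5 / 27 = 1.167 kip/in (vertical).
Torsion M = P·e = 31.5 × 7 = 220.5 kip·in.
Critical point at (x, y) = (3.75, 6.75) from centroid. f_tx = M·y/J = 1.885 kip/in; f_ty = M·x/J = 1.047 kip/in.
Resultant f_max = √[f_tx² + (f_v + f_ty)²] = √[1.885² + (1.167 + 1.047)²] = 2.907 kip/in.
Capacity per unit length: r_n/Ω = (1/2.0) × 0.6 × 80 × (0.707 × 0.25) = 4.242 kip/in.
2.907 ≤ 4.242 → adequate.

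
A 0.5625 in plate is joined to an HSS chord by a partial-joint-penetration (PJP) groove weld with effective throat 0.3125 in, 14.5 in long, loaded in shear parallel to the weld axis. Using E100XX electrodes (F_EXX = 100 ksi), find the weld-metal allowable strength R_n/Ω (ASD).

Effective throat (given) t_e = 0.3125 in.
A_we = 0.3125 × 14.5 = 4.531 in².
F_nw = 0.6 F_EXX = 60 ksi.
R_n/Ω = (60 × 4.531) / 2.0 = 135.9 kips.

R_n/Ω ≈ 136 kips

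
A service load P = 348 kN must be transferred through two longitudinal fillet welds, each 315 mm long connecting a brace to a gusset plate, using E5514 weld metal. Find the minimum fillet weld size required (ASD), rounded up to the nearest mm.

E55XX → F_EXX = 550 MPa.
Total weld length L = 630 mm.
Required throat t_e = P × Ω / (0.6 F_EXX × L) = 348 × 2.0 / (0.6 × 550 × 630 × 10⁻³) = 3.348 mm.
Required leg w = t_e / 0.707 = 4.735 mm → use 5 mm.

w = 5 mm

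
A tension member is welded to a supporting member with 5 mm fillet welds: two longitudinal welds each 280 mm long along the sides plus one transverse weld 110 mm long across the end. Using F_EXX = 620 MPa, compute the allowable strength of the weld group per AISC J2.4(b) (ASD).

R_n/Ω ≈ 441 kN

t_e = 0.707 × 5 = 3.535 mm.
R_nwl = 0.6 × 620 × 3.535 × 560 × 10⁻³ = 736.4 kN (longitudinal, 2 welds).
R_nwt = 0.6 × 620 × 3.535 × 110 × 10⁻³ = 144.7 kN (transverse, base value).
(i) R_nwl + R_nwt = 881.1 kN; (ii) 0.85 R_nwl + 1.5 R_nwt = 842.9 kN.
R_n = max = 881.1 kN [governs: (i)]; R_n/Ω = 440.5 kN.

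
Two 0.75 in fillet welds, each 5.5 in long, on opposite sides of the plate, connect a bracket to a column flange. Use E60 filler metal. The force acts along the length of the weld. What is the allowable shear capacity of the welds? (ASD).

E60XX → F_EXX = 60 ksi.
Effective throat t_e = 0.707 × 0.75 = 0.5302 in.
Total length L = 11 in; A_we = 0.5302 × 11 = 5.833 in².
F_nw = 0.6 F_EXX = 0.6 × 60 = 36 ksi.
R_n = 36 × 5.833 = 210 kip; R_n/Ω = 210/2.0 = 105 kip.

R_n/Ω ≈ 105 kip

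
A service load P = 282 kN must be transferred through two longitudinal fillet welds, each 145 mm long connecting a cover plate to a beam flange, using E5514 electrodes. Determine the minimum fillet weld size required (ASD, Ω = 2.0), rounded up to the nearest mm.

E55XX → F_EXX = 550 MPa.
Total weld length L = 290 mm.
Required throat t_e = P × Ω / (0.6 F_EXX × L) = 282 × 2.0 / (0.6 × 550 × 290 × 10⁻³) = 5.893 mm.
Required leg w = t_e / 0.707 = 8.336 mm → use 9 mm.

w = 9 mm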